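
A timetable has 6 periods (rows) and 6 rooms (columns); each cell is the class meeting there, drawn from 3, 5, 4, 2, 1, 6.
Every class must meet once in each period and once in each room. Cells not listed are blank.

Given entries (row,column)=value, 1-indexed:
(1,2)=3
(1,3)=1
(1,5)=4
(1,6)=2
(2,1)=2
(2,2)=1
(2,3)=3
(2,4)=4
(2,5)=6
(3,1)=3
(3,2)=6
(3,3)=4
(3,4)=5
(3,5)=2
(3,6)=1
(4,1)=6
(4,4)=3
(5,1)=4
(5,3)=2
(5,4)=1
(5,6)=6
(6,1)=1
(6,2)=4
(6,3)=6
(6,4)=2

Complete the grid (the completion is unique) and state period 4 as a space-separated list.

6 2 5 3 1 4

Period 4, room 3: period 4 has {3, 6} and room 3 has {3, 4, 2, 1, 6}, leaving only 5.
Period 4, room 2: period 4 has {3, 5, 6} and room 2 has {3, 4, 1, 6}, leaving only 2.
Period 4, room 5: period 4 has {3, 5, 2, 6} and room 5 has {4, 2, 6}, leaving only 1.
Period 4, room 6: period 4 has {3, 5, 2, 1, 6} and room 6 has {2, 1, 6}, leaving only 4.
So period 4 reads: 6 2 5 3 1 4.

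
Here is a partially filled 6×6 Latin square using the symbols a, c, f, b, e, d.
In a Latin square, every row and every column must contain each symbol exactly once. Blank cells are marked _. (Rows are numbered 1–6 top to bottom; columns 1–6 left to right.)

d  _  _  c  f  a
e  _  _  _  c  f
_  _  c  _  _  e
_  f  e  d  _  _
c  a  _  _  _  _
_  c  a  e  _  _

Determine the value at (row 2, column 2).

Row 1, column 3: row 1 has {a, c, f, d} and column 3 has {a, c, e}, leaving only b.
Row 1, column 2: row 1 has {a, c, f, b, d} and column 2 has {a, c, f}, leaving only e.
Row 2, column 3: row 2 has {c, f, e} and column 3 has {a, c, b, e}, leaving only d.
Row 2 already has {c, f, e, d} and column 2 already has {a, c, f, e}, so row 2, column 2 must be b.

b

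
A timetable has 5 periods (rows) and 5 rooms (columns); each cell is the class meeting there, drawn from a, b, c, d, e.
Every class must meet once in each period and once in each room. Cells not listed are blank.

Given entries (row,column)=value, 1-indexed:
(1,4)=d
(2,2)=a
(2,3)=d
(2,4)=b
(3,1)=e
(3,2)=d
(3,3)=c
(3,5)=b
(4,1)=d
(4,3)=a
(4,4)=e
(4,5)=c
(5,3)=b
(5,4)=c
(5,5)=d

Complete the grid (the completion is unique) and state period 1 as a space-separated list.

Period 1, room 3: period 1 has {d} and room 3 has {a, b, c, d}, leaving only e.
Period 1, room 5: period 1 has {d, e} and room 5 has {b, c, d}, leaving only a.
Period 2, room 1: period 2 has {a, b, d} and room 1 has {d, e}, leaving only c.
Period 1, room 1: period 1 has {a, d, e} and room 1 has {c, d, e}, leaving only b.
Period 1, room 2: period 1 has {a, b, d, e} and room 2 has {a, d}, leaving only c.
So period 1 reads: b c e d a.

b c e d a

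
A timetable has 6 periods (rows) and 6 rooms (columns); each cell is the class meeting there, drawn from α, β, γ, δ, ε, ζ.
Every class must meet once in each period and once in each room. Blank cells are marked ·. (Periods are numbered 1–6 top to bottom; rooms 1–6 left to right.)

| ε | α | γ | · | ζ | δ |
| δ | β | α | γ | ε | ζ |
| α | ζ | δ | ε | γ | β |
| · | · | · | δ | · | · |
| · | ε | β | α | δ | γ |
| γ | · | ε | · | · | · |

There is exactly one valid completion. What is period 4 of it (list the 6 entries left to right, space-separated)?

Period 4, room 2: period 4 has {δ} and room 2 has {α, β, ε, ζ}, leaving only γ.
Period 4, room 3: period 4 has {γ, δ} and room 3 has {α, β, γ, δ, ε}, leaving only ζ.
Period 4, room 1: period 4 has {γ, δ, ζ} and room 1 has {α, γ, δ, ε}, leaving only β.
Period 4, room 5: period 4 has {β, γ, δ, ζ} and room 5 has {γ, δ, ε, ζ}, leaving only α.
Period 4, room 6: period 4 has {α, β, γ, δ, ζ} and room 6 has {β, γ, δ, ζ}, leaving only ε.
So period 4 reads: β γ ζ δ α ε.

β γ ζ δ α ε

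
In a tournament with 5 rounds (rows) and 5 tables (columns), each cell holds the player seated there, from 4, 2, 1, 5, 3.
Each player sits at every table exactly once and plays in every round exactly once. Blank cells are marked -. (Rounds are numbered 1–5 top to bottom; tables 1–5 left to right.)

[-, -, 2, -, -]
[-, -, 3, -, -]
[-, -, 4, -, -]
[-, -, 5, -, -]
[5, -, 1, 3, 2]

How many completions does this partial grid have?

56

Round 1, table 1: eliminating its round and table leaves {4, 1, 3}.
Round 1, table 2: eliminating its round and table leaves {4, 1, 5, 3}.
Round 1, table 4: eliminating its round and table leaves {4, 1, 5}.
Round 1, table 5: eliminating its round and table leaves {4, 1, 5, 3}.
Round 2, table 1: eliminating its round and table leaves {4, 2, 1}.
Round 2, table 2: eliminating its round and table leaves {4, 2, 1, 5}.
Round 2, table 4: eliminating its round and table leaves {4, 2, 1, 5}.
Round 2, table 5: eliminating its round and table leaves {4, 1, 5}.
Round 3, table 1: eliminating its round and table leaves {2, 1, 3}.
Round 3, table 2: eliminating its round and table leaves {2, 1, 5, 3}.
Round 3, table 4: eliminating its round and table leaves {2, 1, 5}.
Round 3, table 5: eliminating its round and table leaves {1, 5, 3}.
Round 4, table 1: eliminating its round and table leaves {4, 2, 1, 3}.
Round 4, table 2: eliminating its round and table leaves {4, 2, 1, 3}.
Round 4, table 4: eliminating its round and table leaves {4, 2, 1}.
Round 4, table 5: eliminating its round and table leaves {4, 1, 3}.
Round 5, table 2: eliminating its round and table leaves {4}.
Enumerating the assignments across these blanks that avoid any round or table repeat gives 56 completions.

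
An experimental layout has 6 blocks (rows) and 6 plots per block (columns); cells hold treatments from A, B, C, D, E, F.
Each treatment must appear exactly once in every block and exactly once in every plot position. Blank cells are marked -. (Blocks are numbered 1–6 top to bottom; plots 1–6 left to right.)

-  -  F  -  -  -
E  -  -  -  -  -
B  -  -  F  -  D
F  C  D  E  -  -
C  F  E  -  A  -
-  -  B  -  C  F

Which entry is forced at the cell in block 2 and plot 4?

B

Block 3, plot 5: block 3 has {B, D, F} and plot 5 has {A, C}, leaving only E.
Block 3, plot 2: block 3 has {B, D, E, F} and plot 2 has {C, F}, leaving only A.
Block 3, plot 3: block 3 has {A, B, D, E, F} and plot 3 has {B, D, E, F}, leaving only C.
Block 2, plot 3: block 2 has {E} and plot 3 has {B, C, D, E, F}, leaving only A.
Block 4, plot 5: block 4 has {C, D, E, F} and plot 5 has {A, C, E}, leaving only B.
Block 1, plot 5: block 1 has {F} and plot 5 has {A, B, C, E}, leaving only D.
Block 1, plot 1: block 1 has {D, F} and plot 1 has {B, C, E, F}, leaving only A.
Block 2, plot 5: block 2 has {A, E} and plot 5 has {A, B, C, D, E}, leaving only F.
Block 4, plot 6: block 4 has {B, C, D, E, F} and plot 6 has {D, F}, leaving only A.
Block 5, plot 6: block 5 has {A, C, E, F} and plot 6 has {A, D, F}, leaving only B.
Block 2, plot 6: block 2 has {A, E, F} and plot 6 has {A, B, D, F}, leaving only C.
Block 1, plot 6: block 1 has {A, D, F} and plot 6 has {A, B, C, D, F}, leaving only E.
Block 1, plot 2: block 1 has {A, D, E, F} and plot 2 has {A, C, F}, leaving only B.
Block 1, plot 4: block 1 has {A, B, D, E, F} and plot 4 has {E, F}, leaving only C.
Block 2, plot 2: block 2 has {A, C, E, F} and plot 2 has {A, B, C, F}, leaving only D.
Block 2 already has {A, C, D, E, F} and plot 4 already has {C, E, F}, so block 2, plot 4 must be B.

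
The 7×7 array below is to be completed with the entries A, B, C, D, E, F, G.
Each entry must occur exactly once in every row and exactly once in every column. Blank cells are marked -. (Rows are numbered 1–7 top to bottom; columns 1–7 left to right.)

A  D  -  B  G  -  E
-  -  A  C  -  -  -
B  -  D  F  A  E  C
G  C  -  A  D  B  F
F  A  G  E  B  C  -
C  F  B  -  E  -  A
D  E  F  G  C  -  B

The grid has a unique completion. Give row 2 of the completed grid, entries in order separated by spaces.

E B A C F D G

Row 2, column 1: row 2 has {A, C} and column 1 has {A, B, C, D, F, G}, leaving only E.
Row 2, column 5: row 2 has {A, C, E} and column 5 has {A, B, C, D, E, G}, leaving only F.
Row 1, column 3: row 1 has {A, B, D, E, G} and column 3 has {A, B, D, F, G}, leaving only C.
Row 1, column 6: row 1 has {A, B, C, D, E, G} and column 6 has {B, C, E}, leaving only F.
Row 3, column 2: row 3 has {A, B, C, D, E, F} and column 2 has {A, C, D, E, F}, leaving only G.
Row 2, column 2: row 2 has {A, C, E, F} and column 2 has {A, C, D, E, F, G}, leaving only B.
Row 4, column 3: row 4 has {A, B, C, D, F, G} and column 3 has {A, B, C, D, F, G}, leaving only E.
Row 5, column 7: row 5 has {A, B, C, E, F, G} and column 7 has {A, B, C, E, F}, leaving only D.
Row 2, column 7: row 2 has {A, B, C, E, F} and column 7 has {A, B, C, D, E, F}, leaving only G.
Row 2, column 6: row 2 has {A, B, C, E, F, G} and column 6 has {B, C, E, F}, leaving only D.
So row 2 reads: E B A C F D G.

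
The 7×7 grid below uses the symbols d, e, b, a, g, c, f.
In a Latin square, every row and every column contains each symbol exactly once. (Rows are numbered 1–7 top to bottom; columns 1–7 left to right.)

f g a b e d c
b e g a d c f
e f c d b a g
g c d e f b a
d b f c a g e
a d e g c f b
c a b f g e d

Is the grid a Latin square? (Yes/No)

Yes

Each row is a permutation of the 7 symbols, and so is each column.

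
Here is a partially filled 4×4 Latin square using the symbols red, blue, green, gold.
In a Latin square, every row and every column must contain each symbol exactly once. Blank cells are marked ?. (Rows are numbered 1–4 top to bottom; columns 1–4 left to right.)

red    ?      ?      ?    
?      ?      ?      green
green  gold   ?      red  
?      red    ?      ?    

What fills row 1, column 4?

blue

Row 2, column 2: row 2 has {green} and column 2 has {red, gold}, leaving only blue.
Row 1, column 2: row 1 has {red} and column 2 has {red, blue, gold}, leaving only green.
Row 2, column 1: row 2 has {blue, green} and column 1 has {red, green}, leaving only gold.
Row 2, column 3: row 2 has {blue, green, gold} and column 3 has {}, leaving only red.
Row 3, column 3: row 3 has {red, green, gold} and column 3 has {red}, leaving only blue.
Row 1, column 3: row 1 has {red, green} and column 3 has {red, blue}, leaving only gold.
Row 1 already has {red, green, gold} and column 4 already has {red, green}, so row 1, column 4 must be blue.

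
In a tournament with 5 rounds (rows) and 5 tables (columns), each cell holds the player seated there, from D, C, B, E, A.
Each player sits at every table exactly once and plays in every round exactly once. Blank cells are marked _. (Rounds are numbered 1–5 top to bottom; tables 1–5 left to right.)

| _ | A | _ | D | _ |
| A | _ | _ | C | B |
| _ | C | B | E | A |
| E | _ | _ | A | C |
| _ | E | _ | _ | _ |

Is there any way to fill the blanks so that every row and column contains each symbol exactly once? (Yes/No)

No round or table among the givens repeats a symbol, and propagating forced cells runs into no contradiction.
One valid completion exists (for instance, B A C D E / A D E C B / D C B E A / E B D A C / C E A B D).

Yes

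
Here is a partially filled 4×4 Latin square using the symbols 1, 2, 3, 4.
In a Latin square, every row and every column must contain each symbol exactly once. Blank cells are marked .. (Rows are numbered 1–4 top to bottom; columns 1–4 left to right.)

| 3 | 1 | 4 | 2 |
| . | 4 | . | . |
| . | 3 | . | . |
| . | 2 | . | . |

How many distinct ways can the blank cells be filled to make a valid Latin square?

Row 2, column 1: eliminating its row and column leaves {1, 2}.
Row 2, column 3: eliminating its row and column leaves {1, 2, 3}.
Row 2, column 4: eliminating its row and column leaves {1, 3}.
Row 3, column 1: eliminating its row and column leaves {1, 2, 4}.
Row 3, column 3: eliminating its row and column leaves {1, 2}.
Row 3, column 4: eliminating its row and column leaves {1, 4}.
Row 4, column 1: eliminating its row and column leaves {1, 4}.
Row 4, column 3: eliminating its row and column leaves {1, 3}.
Row 4, column 4: eliminating its row and column leaves {1, 3, 4}.
Enumerating the assignments across these blanks that avoid any row or column repeat gives 4 completions.

4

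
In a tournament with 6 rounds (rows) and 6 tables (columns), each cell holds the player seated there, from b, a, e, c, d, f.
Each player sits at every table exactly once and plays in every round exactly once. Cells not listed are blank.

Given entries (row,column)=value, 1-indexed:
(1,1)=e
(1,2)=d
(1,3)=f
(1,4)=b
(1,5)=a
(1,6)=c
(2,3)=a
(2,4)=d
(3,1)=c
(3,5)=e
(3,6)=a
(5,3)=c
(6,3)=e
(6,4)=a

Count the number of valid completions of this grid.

16

Round 2, table 1: eliminating its round and table leaves {b, f}.
Round 2, table 2: eliminating its round and table leaves {b, e, c, f}.
Round 2, table 5: eliminating its round and table leaves {b, c, f}.
Round 2, table 6: eliminating its round and table leaves {b, e, f}.
Round 3, table 2: eliminating its round and table leaves {b, f}.
Round 3, table 3: eliminating its round and table leaves {b, d}.
Round 3, table 4: eliminating its round and table leaves {f}.
Round 4, table 1: eliminating its round and table leaves {b, a, d, f}.
Round 4, table 2: eliminating its round and table leaves {b, a, e, c, f}.
Round 4, table 3: eliminating its round and table leaves {b, d}.
Round 4, table 4: eliminating its round and table leaves {e, c, f}.
Round 4, table 5: eliminating its round and table leaves {b, c, d, f}.
Round 4, table 6: eliminating its round and table leaves {b, e, d, f}.
Round 5, table 1: eliminating its round and table leaves {b, a, d, f}.
Round 5, table 2: eliminating its round and table leaves {b, a, e, f}.
Round 5, table 4: eliminating its round and table leaves {e, f}.
Round 5, table 5: eliminating its round and table leaves {b, d, f}.
Round 5, table 6: eliminating its round and table leaves {b, e, d, f}.
Round 6, table 1: eliminating its round and table leaves {b, d, f}.
Round 6, table 2: eliminating its round and table leaves {b, c, f}.
Round 6, table 5: eliminating its round and table leaves {b, c, d, f}.
Round 6, table 6: eliminating its round and table leaves {b, d, f}.
Enumerating the assignments across these blanks that avoid any round or table repeat gives 16 completions.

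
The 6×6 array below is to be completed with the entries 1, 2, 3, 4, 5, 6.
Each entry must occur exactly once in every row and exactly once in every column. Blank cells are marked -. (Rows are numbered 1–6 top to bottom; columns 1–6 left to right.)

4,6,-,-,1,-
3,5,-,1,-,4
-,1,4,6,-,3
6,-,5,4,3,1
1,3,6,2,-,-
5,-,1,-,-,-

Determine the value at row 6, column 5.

Row 2, column 3: row 2 has {1, 3, 4, 5} and column 3 has {1, 4, 5, 6}, leaving only 2.
Row 1, column 3: row 1 has {1, 4, 6} and column 3 has {1, 2, 4, 5, 6}, leaving only 3.
Row 1, column 4: row 1 has {1, 3, 4, 6} and column 4 has {1, 2, 4, 6}, leaving only 5.
Row 1, column 6: row 1 has {1, 3, 4, 5, 6} and column 6 has {1, 3, 4}, leaving only 2.
Row 2, column 5: row 2 has {1, 2, 3, 4, 5} and column 5 has {1, 3}, leaving only 6.
Row 3, column 1: row 3 has {1, 3, 4, 6} and column 1 has {1, 3, 4, 5, 6}, leaving only 2.
Row 3, column 5: row 3 has {1, 2, 3, 4, 6} and column 5 has {1, 3, 6}, leaving only 5.
Row 4, column 2: row 4 has {1, 3, 4, 5, 6} and column 2 has {1, 3, 5, 6}, leaving only 2.
Row 5, column 5: row 5 has {1, 2, 3, 6} and column 5 has {1, 3, 5, 6}, leaving only 4.
Row 6 already has {1, 5} and column 5 already has {1, 3, 4, 5, 6}, so row 6, column 5 must be 2.

2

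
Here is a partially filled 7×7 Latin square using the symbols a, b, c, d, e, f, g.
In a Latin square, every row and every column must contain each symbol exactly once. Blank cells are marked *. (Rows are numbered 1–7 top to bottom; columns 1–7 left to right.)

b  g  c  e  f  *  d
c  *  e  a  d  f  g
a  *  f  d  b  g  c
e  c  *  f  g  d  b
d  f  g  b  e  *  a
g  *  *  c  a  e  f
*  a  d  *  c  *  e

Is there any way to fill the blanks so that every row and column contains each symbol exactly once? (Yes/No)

No row or column among the givens repeats a symbol, and propagating forced cells runs into no contradiction.
One valid completion exists (for instance, b g c e f a d / c b e a d f g / a e f d b g c / e c a f g d b / d f g b e c a / g d b c a e f / f a d g c b e).

Yes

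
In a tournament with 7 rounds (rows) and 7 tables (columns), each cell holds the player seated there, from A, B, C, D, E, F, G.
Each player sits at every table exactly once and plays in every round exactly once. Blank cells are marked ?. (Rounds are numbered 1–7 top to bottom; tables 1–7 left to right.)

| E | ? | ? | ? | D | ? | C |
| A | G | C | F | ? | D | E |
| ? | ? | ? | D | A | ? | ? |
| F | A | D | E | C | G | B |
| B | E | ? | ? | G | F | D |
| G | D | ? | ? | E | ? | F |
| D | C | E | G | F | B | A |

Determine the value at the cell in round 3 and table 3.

F

Round 1, table 6: round 1 has {C, D, E} and table 6 has {B, D, F, G}, leaving only A.
Round 1, table 4: round 1 has {A, C, D, E} and table 4 has {D, E, F, G}, leaving only B.
Round 1, table 2: round 1 has {A, B, C, D, E} and table 2 has {A, C, D, E, G}, leaving only F.
Round 1, table 3: round 1 has {A, B, C, D, E, F} and table 3 has {C, D, E}, leaving only G.
Round 2, table 5: round 2 has {A, C, D, E, F, G} and table 5 has {A, C, D, E, F, G}, leaving only B.
Round 3, table 1: round 3 has {A, D} and table 1 has {A, B, D, E, F, G}, leaving only C.
Round 3, table 2: round 3 has {A, C, D} and table 2 has {A, C, D, E, F, G}, leaving only B.
Round 3 already has {A, B, C, D} and table 3 already has {C, D, E, G}, so round 3, table 3 must be F.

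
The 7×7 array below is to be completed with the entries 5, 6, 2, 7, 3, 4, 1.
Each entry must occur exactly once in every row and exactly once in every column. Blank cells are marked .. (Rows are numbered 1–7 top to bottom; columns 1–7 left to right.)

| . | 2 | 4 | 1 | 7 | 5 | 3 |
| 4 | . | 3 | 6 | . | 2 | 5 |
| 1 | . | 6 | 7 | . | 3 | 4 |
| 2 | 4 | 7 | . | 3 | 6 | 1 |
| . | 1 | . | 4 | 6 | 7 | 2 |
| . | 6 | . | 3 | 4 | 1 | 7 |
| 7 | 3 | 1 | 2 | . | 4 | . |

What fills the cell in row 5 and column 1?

Row 1, column 1: row 1 has {5, 2, 7, 3, 4, 1} and column 1 has {2, 7, 4, 1}, leaving only 6.
Row 2, column 2: row 2 has {5, 6, 2, 3, 4} and column 2 has {6, 2, 3, 4, 1}, leaving only 7.
Row 2, column 5: row 2 has {5, 6, 2, 7, 3, 4} and column 5 has {6, 7, 3, 4}, leaving only 1.
Row 3, column 2: row 3 has {6, 7, 3, 4, 1} and column 2 has {6, 2, 7, 3, 4, 1}, leaving only 5.
Row 3, column 5: row 3 has {5, 6, 7, 3, 4, 1} and column 5 has {6, 7, 3, 4, 1}, leaving only 2.
Row 4, column 4: row 4 has {6, 2, 7, 3, 4, 1} and column 4 has {6, 2, 7, 3, 4, 1}, leaving only 5.
Row 5, column 3: row 5 has {6, 2, 7, 4, 1} and column 3 has {6, 7, 3, 4, 1}, leaving only 5.
Row 5 already has {5, 6, 2, 7, 4, 1} and column 1 already has {6, 2, 7, 4, 1}, so row 5, column 1 must be 3.

3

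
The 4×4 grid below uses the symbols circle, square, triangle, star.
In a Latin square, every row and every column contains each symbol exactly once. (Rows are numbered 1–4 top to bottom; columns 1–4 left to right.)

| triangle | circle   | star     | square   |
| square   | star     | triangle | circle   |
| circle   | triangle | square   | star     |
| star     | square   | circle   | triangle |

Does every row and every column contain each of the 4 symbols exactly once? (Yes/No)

Each row is a permutation of the 4 symbols, and so is each column.

Yes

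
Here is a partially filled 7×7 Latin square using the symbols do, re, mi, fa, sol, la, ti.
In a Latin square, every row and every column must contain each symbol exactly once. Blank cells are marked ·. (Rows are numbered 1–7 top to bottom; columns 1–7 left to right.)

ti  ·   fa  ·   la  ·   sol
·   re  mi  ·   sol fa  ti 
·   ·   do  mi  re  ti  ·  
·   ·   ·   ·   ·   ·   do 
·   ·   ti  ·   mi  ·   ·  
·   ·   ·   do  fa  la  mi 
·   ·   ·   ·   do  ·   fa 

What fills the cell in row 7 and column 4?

Row 1, column 4: row 1 has {fa, sol, la, ti} and column 4 has {do, mi}, leaving only re.
Row 2, column 4: row 2 has {re, mi, fa, sol, ti} and column 4 has {do, re, mi}, leaving only la.
Row 2, column 1: row 2 has {re, mi, fa, sol, la, ti} and column 1 has {ti}, leaving only do.
Row 3, column 7: row 3 has {do, re, mi, ti} and column 7 has {do, mi, fa, sol, ti}, leaving only la.
Row 4, column 5: row 4 has {do} and column 5 has {do, re, mi, fa, sol, la}, leaving only ti.
Row 5, column 7: row 5 has {mi, ti} and column 7 has {do, mi, fa, sol, la, ti}, leaving only re.
Row 7, column 4 is narrowed to {sol, ti}.
If it were sol, then row 5, column 4 would be left with no valid symbol.
So row 7, column 4 must be ti.

ti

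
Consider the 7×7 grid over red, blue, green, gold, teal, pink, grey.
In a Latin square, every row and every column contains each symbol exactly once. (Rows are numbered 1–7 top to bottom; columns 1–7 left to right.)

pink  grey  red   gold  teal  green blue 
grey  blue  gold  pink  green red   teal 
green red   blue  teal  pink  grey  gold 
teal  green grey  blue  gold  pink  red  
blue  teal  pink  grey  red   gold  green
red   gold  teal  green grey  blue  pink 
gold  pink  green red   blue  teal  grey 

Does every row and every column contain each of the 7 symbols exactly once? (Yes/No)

Yes

Each row is a permutation of the 7 symbols, and so is each column.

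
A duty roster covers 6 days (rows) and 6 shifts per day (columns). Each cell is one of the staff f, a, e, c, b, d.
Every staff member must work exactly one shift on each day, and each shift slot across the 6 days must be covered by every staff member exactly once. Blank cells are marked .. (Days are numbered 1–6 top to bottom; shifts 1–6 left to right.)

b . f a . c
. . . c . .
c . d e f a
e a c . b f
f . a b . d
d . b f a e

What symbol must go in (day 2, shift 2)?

Day 2, shift 1: day 2 has {c} and shift 1 has {f, e, c, b, d}, leaving only a.
Day 2, shift 3: day 2 has {a, c} and shift 3 has {f, a, c, b, d}, leaving only e.
Day 2, shift 5: day 2 has {a, e, c} and shift 5 has {f, a, b}, leaving only d.
Day 1, shift 5: day 1 has {f, a, c, b} and shift 5 has {f, a, b, d}, leaving only e.
Day 1, shift 2: day 1 has {f, a, e, c, b} and shift 2 has {a}, leaving only d.
Day 2, shift 6: day 2 has {a, e, c, d} and shift 6 has {f, a, e, c, d}, leaving only b.
Day 2 already has {a, e, c, b, d} and shift 2 already has {a, d}, so day 2, shift 2 must be f.

f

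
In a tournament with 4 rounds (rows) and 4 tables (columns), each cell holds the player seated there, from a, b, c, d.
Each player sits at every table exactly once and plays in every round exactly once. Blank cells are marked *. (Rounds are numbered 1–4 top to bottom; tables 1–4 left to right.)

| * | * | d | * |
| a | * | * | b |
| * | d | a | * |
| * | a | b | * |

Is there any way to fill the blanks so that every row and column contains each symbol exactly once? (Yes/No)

No

Round 2, table 2: round 2 has {a, b} and table 2 has {a, d}, so it must be c.
Now round 2, table 3: round 2 together with table 3 already contain {a, b, c, d} — every symbol — so nothing can go there. The grid has no valid completion.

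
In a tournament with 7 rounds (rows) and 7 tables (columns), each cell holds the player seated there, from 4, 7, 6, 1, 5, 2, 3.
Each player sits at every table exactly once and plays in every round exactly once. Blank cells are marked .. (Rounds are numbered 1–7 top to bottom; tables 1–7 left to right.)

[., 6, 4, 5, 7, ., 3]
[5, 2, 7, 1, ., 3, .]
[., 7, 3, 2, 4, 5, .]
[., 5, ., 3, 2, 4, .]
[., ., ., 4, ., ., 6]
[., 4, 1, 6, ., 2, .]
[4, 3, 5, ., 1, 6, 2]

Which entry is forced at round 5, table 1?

Round 1, table 6: round 1 has {4, 7, 6, 5, 3} and table 6 has {4, 6, 5, 2, 3}, leaving only 1.
Round 1, table 1: round 1 has {4, 7, 6, 1, 5, 3} and table 1 has {4, 5}, leaving only 2.
Round 2, table 5: round 2 has {7, 1, 5, 2, 3} and table 5 has {4, 7, 1, 2}, leaving only 6.
Round 2, table 7: round 2 has {7, 6, 1, 5, 2, 3} and table 7 has {6, 2, 3}, leaving only 4.
Round 3, table 7: round 3 has {4, 7, 5, 2, 3} and table 7 has {4, 6, 2, 3}, leaving only 1.
Round 3, table 1: round 3 has {4, 7, 1, 5, 2, 3} and table 1 has {4, 5, 2}, leaving only 6.
Round 4, table 3: round 4 has {4, 5, 2, 3} and table 3 has {4, 7, 1, 5, 3}, leaving only 6.
Round 4, table 7: round 4 has {4, 6, 5, 2, 3} and table 7 has {4, 6, 1, 2, 3}, leaving only 7.
Round 4, table 1: round 4 has {4, 7, 6, 5, 2, 3} and table 1 has {4, 6, 5, 2}, leaving only 1.
Round 5, table 2: round 5 has {4, 6} and table 2 has {4, 7, 6, 5, 2, 3}, leaving only 1.
Round 5, table 3: round 5 has {4, 6, 1} and table 3 has {4, 7, 6, 1, 5, 3}, leaving only 2.
Round 5, table 6: round 5 has {4, 6, 1, 2} and table 6 has {4, 6, 1, 5, 2, 3}, leaving only 7.
Round 5 already has {4, 7, 6, 1, 2} and table 1 already has {4, 6, 1, 5, 2}, so round 5, table 1 must be 3.

3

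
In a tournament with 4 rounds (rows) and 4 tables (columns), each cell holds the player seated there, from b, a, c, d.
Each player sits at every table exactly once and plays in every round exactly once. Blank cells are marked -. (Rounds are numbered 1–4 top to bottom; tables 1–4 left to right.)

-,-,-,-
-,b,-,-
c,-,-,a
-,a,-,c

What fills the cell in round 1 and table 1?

d

Round 2, table 4: round 2 has {b} and table 4 has {a, c}, leaving only d.
Round 1, table 4: round 1 has {} and table 4 has {a, c, d}, leaving only b.
Round 2, table 1: round 2 has {b, d} and table 1 has {c}, leaving only a.
Round 1 already has {b} and table 1 already has {a, c}, so round 1, table 1 must be d.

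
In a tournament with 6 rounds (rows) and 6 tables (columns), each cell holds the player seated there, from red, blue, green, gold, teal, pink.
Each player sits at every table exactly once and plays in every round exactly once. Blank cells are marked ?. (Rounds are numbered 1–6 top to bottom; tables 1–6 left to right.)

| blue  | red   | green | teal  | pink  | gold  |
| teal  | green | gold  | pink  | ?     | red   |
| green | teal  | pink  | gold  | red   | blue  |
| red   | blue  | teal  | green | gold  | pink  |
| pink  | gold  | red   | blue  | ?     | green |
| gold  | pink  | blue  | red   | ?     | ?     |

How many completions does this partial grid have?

Round 2, table 5: eliminating its round and table leaves {blue}.
Round 5, table 5: eliminating its round and table leaves {teal}.
Round 6, table 5: eliminating its round and table leaves {green, teal}.
Round 6, table 6: eliminating its round and table leaves {teal}.
Only one assignment across all blanks avoids any round or table repeat, giving 1 completion.

1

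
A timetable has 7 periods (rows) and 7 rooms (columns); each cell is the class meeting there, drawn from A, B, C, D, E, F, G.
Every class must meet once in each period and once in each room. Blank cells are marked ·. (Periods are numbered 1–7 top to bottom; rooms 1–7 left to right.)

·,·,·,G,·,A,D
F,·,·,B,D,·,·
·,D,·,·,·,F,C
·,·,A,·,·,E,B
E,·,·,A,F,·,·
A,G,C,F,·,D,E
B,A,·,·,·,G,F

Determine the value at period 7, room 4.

Period 1, room 1: period 1 has {A, D, G} and room 1 has {A, B, E, F}, leaving only C.
Period 2, room 6: period 2 has {B, D, F} and room 6 has {A, D, E, F, G}, leaving only C.
Period 2, room 2: period 2 has {B, C, D, F} and room 2 has {A, D, G}, leaving only E.
Period 2, room 3: period 2 has {B, C, D, E, F} and room 3 has {A, C}, leaving only G.
Period 2, room 7: period 2 has {B, C, D, E, F, G} and room 7 has {B, C, D, E, F}, leaving only A.
Period 3, room 1: period 3 has {C, D, F} and room 1 has {A, B, C, E, F}, leaving only G.
Period 3, room 4: period 3 has {C, D, F, G} and room 4 has {A, B, F, G}, leaving only E.
Period 3, room 3: period 3 has {C, D, E, F, G} and room 3 has {A, C, G}, leaving only B.
Period 3, room 5: period 3 has {B, C, D, E, F, G} and room 5 has {D, F}, leaving only A.
Period 4, room 1: period 4 has {A, B, E} and room 1 has {A, B, C, E, F, G}, leaving only D.
Period 4, room 4: period 4 has {A, B, D, E} and room 4 has {A, B, E, F, G}, leaving only C.
Period 7 already has {A, B, F, G} and room 4 already has {A, B, C, E, F, G}, so period 7, room 4 must be D.

D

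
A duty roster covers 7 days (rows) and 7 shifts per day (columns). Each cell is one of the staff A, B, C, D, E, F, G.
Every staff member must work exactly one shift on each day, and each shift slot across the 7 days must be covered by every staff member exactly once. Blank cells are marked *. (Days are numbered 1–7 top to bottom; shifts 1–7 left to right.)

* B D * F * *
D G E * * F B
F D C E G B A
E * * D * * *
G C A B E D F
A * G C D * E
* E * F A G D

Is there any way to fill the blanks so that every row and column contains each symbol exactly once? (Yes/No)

No

Day 6, shift 6: day 6 together with shift 6 already contain {A, B, C, D, E, F, G} — every symbol — so nothing can go there. The grid has no valid completion.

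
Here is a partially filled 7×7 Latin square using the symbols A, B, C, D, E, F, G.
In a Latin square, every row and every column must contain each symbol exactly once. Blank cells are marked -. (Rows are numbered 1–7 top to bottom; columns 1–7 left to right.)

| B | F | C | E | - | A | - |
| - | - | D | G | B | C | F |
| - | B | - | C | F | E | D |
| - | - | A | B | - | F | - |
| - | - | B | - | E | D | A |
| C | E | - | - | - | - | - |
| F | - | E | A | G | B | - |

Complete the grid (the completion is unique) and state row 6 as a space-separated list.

Row 6, column 6: row 6 has {C, E} and column 6 has {A, B, C, D, E, F}, leaving only G.
Row 6, column 3: row 6 has {C, E, G} and column 3 has {A, B, C, D, E}, leaving only F.
Row 6, column 4: row 6 has {C, E, F, G} and column 4 has {A, B, C, E, G}, leaving only D.
Row 6, column 5: row 6 has {C, D, E, F, G} and column 5 has {B, E, F, G}, leaving only A.
Row 6, column 7: row 6 has {A, C, D, E, F, G} and column 7 has {A, D, F}, leaving only B.
So row 6 reads: C E F D A G B.

C E F D A G B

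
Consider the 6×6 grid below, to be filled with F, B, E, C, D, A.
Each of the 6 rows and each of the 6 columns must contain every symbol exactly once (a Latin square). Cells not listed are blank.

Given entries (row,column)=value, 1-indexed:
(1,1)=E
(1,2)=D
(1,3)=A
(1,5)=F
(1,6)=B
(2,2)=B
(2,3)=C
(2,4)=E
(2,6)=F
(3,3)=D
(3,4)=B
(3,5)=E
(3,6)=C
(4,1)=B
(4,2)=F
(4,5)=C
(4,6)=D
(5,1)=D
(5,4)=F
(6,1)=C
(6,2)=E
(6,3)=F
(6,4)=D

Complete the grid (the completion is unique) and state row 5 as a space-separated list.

D C B F A E

Row 1, column 4: row 1 has {F, B, E, D, A} and column 4 has {F, B, E, D}, leaving only C.
Row 2, column 1: row 2 has {F, B, E, C} and column 1 has {B, E, C, D}, leaving only A.
Row 2, column 5: row 2 has {F, B, E, C, A} and column 5 has {F, E, C}, leaving only D.
Row 3, column 1: row 3 has {B, E, C, D} and column 1 has {B, E, C, D, A}, leaving only F.
Row 3, column 2: row 3 has {F, B, E, C, D} and column 2 has {F, B, E, D}, leaving only A.
Row 5, column 2: row 5 has {F, D} and column 2 has {F, B, E, D, A}, leaving only C.
Row 4, column 3: row 4 has {F, B, C, D} and column 3 has {F, C, D, A}, leaving only E.
Row 5, column 3: row 5 has {F, C, D} and column 3 has {F, E, C, D, A}, leaving only B.
Row 5, column 5: row 5 has {F, B, C, D} and column 5 has {F, E, C, D}, leaving only A.
Row 5, column 6: row 5 has {F, B, C, D, A} and column 6 has {F, B, C, D}, leaving only E.
So row 5 reads: D C B F A E.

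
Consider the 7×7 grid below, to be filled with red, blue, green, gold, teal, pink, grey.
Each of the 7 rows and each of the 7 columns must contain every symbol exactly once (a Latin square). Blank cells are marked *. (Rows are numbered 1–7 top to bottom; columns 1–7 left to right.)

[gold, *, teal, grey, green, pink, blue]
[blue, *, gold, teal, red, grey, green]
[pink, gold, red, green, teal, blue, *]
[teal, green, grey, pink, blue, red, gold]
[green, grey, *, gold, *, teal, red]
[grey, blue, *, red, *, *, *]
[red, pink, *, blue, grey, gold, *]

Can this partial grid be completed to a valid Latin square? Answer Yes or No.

No

Row 2, column 2: row 2 together with column 2 already contain {red, blue, green, gold, teal, pink, grey} — every symbol — so nothing can go there. The grid has no valid completion.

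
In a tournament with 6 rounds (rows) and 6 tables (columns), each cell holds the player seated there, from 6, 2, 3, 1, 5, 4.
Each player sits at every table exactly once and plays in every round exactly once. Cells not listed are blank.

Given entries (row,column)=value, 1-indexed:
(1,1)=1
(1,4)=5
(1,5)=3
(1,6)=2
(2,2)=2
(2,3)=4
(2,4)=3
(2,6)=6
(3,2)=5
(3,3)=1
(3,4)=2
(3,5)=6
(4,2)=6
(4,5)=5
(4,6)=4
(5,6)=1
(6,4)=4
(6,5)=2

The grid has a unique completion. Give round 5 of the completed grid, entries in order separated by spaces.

2 3 5 6 4 1

Round 5, table 4: round 5 has {1} and table 4 has {2, 3, 5, 4}, leaving only 6.
Round 5, table 5: round 5 has {6, 1} and table 5 has {6, 2, 3, 5}, leaving only 4.
Round 5, table 2: round 5 has {6, 1, 4} and table 2 has {6, 2, 5}, leaving only 3.
Round 1, table 2: round 1 has {2, 3, 1, 5} and table 2 has {6, 2, 3, 5}, leaving only 4.
Round 1, table 3: round 1 has {2, 3, 1, 5, 4} and table 3 has {1, 4}, leaving only 6.
Round 2, table 1: round 2 has {6, 2, 3, 4} and table 1 has {1}, leaving only 5.
Round 5, table 1: round 5 has {6, 3, 1, 4} and table 1 has {1, 5}, leaving only 2.
Round 5, table 3: round 5 has {6, 2, 3, 1, 4} and table 3 has {6, 1, 4}, leaving only 5.
So round 5 reads: 2 3 5 6 4 1.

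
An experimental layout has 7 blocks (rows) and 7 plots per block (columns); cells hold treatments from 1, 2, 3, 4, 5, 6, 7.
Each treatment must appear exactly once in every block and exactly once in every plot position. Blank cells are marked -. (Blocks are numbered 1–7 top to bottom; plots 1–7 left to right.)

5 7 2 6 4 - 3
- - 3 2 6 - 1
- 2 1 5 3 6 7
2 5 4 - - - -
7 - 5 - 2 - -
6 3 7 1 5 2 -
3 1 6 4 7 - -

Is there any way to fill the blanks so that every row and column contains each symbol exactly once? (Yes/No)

Block 1, plot 6: block 1 has {2, 3, 4, 5, 6, 7} and plot 6 has {2, 6}, so it must be 1.
Block 2, plot 1: block 2 has {1, 2, 3, 6} and plot 1 has {2, 3, 5, 6, 7}, so it must be 4.
Now block 2, plot 2: block 2 together with plot 2 already contain {1, 2, 3, 4, 5, 6, 7} — every symbol — so nothing can go there. The grid has no valid completion.

No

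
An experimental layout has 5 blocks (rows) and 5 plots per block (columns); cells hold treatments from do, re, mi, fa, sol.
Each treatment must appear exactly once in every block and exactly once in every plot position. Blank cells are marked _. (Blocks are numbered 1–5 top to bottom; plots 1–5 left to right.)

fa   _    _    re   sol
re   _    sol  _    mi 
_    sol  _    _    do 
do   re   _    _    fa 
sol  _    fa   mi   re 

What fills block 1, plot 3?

Block 3, plot 1: block 3 has {do, sol} and plot 1 has {do, re, fa, sol}, leaving only mi.
Block 3, plot 3: block 3 has {do, mi, sol} and plot 3 has {fa, sol}, leaving only re.
Block 3, plot 4: block 3 has {do, re, mi, sol} and plot 4 has {re, mi}, leaving only fa.
Block 2, plot 4: block 2 has {re, mi, sol} and plot 4 has {re, mi, fa}, leaving only do.
Block 2, plot 2: block 2 has {do, re, mi, sol} and plot 2 has {re, sol}, leaving only fa.
Block 4, plot 3: block 4 has {do, re, fa} and plot 3 has {re, fa, sol}, leaving only mi.
Block 1 already has {re, fa, sol} and plot 3 already has {re, mi, fa, sol}, so block 1, plot 3 must be do.

do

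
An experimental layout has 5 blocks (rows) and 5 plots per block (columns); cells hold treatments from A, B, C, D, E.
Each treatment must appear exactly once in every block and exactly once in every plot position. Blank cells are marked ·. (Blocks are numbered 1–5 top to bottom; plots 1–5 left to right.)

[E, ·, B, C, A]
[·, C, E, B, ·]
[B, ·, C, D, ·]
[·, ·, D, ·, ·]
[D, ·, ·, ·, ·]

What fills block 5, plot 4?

Block 1, plot 2: block 1 has {A, B, C, E} and plot 2 has {C}, leaving only D.
Block 2, plot 1: block 2 has {B, C, E} and plot 1 has {B, D, E}, leaving only A.
Block 2, plot 5: block 2 has {A, B, C, E} and plot 5 has {A}, leaving only D.
Block 3, plot 5: block 3 has {B, C, D} and plot 5 has {A, D}, leaving only E.
Block 3, plot 2: block 3 has {B, C, D, E} and plot 2 has {C, D}, leaving only A.
Block 4, plot 1: block 4 has {D} and plot 1 has {A, B, D, E}, leaving only C.
Block 4, plot 5: block 4 has {C, D} and plot 5 has {A, D, E}, leaving only B.
Block 4, plot 2: block 4 has {B, C, D} and plot 2 has {A, C, D}, leaving only E.
Block 4, plot 4: block 4 has {B, C, D, E} and plot 4 has {B, C, D}, leaving only A.
Block 5 already has {D} and plot 4 already has {A, B, C, D}, so block 5, plot 4 must be E.

E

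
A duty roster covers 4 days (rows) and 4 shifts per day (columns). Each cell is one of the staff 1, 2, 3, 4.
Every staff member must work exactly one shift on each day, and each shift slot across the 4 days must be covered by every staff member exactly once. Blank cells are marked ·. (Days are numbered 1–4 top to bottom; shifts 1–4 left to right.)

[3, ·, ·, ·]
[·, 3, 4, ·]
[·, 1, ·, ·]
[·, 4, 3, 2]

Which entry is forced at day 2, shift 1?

2

Day 1, shift 2: day 1 has {3} and shift 2 has {1, 3, 4}, leaving only 2.
Day 1, shift 3: day 1 has {2, 3} and shift 3 has {3, 4}, leaving only 1.
Day 1, shift 4: day 1 has {1, 2, 3} and shift 4 has {2}, leaving only 4.
Day 2, shift 4: day 2 has {3, 4} and shift 4 has {2, 4}, leaving only 1.
Day 2 already has {1, 3, 4} and shift 1 already has {3}, so day 2, shift 1 must be 2.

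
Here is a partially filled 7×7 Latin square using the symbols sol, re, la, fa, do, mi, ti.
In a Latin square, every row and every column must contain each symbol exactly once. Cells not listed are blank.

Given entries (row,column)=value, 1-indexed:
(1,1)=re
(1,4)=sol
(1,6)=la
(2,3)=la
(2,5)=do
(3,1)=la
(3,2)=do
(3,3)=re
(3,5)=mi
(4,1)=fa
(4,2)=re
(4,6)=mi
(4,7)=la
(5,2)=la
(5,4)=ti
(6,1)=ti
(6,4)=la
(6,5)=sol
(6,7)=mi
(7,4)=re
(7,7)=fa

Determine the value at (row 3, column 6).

Row 3, column 4: row 3 has {re, la, do, mi} and column 4 has {sol, re, la, ti}, leaving only fa.
Row 2, column 4: row 2 has {la, do} and column 4 has {sol, re, la, fa, ti}, leaving only mi.
Row 2, column 1: row 2 has {la, do, mi} and column 1 has {re, la, fa, ti}, leaving only sol.
Row 4, column 4: row 4 has {re, la, fa, mi} and column 4 has {sol, re, la, fa, mi, ti}, leaving only do.
Row 4, column 5: row 4 has {re, la, fa, do, mi} and column 5 has {sol, do, mi}, leaving only ti.
Row 1, column 5: row 1 has {sol, re, la} and column 5 has {sol, do, mi, ti}, leaving only fa.
Row 4, column 3: row 4 has {re, la, fa, do, mi, ti} and column 3 has {re, la}, leaving only sol.
Row 5, column 5: row 5 has {la, ti} and column 5 has {sol, fa, do, mi, ti}, leaving only re.
Row 6, column 2: row 6 has {sol, la, mi, ti} and column 2 has {re, la, do}, leaving only fa.
Row 2, column 2: row 2 has {sol, la, do, mi} and column 2 has {re, la, fa, do}, leaving only ti.
Row 1, column 2: row 1 has {sol, re, la, fa} and column 2 has {re, la, fa, do, ti}, leaving only mi.
Row 2, column 7: row 2 has {sol, la, do, mi, ti} and column 7 has {la, fa, mi}, leaving only re.
Row 2, column 6: row 2 has {sol, re, la, do, mi, ti} and column 6 has {la, mi}, leaving only fa.
Row 6, column 3: row 6 has {sol, la, fa, mi, ti} and column 3 has {sol, re, la}, leaving only do.
Row 1, column 3: row 1 has {sol, re, la, fa, mi} and column 3 has {sol, re, la, do}, leaving only ti.
Row 1, column 7: row 1 has {sol, re, la, fa, mi, ti} and column 7 has {re, la, fa, mi}, leaving only do.
Row 5, column 7: row 5 has {re, la, ti} and column 7 has {re, la, fa, do, mi}, leaving only sol.
Row 3, column 7: row 3 has {re, la, fa, do, mi} and column 7 has {sol, re, la, fa, do, mi}, leaving only ti.
Row 3 already has {re, la, fa, do, mi, ti} and column 6 already has {la, fa, mi}, so row 3, column 6 must be sol.

sol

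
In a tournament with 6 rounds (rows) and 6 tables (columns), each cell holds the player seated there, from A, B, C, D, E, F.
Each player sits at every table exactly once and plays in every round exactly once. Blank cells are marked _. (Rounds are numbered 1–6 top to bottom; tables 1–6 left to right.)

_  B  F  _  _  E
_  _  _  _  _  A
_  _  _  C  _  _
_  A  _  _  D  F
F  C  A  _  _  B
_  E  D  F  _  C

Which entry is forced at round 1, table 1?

Round 3, table 6: round 3 has {C} and table 6 has {A, B, C, E, F}, leaving only D.
Round 3, table 2: round 3 has {C, D} and table 2 has {A, B, C, E}, leaving only F.
Round 2, table 2: round 2 has {A} and table 2 has {A, B, C, E, F}, leaving only D.
Round 5, table 5: round 5 has {A, B, C, F} and table 5 has {D}, leaving only E.
Round 5, table 4: round 5 has {A, B, C, E, F} and table 4 has {C, F}, leaving only D.
Round 1, table 4: round 1 has {B, E, F} and table 4 has {C, D, F}, leaving only A.
Round 1, table 5: round 1 has {A, B, E, F} and table 5 has {D, E}, leaving only C.
Round 1 already has {A, B, C, E, F} and table 1 already has {F}, so round 1, table 1 must be D.

D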